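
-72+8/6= -212/3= -70.67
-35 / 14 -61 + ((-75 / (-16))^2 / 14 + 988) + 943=6698745 / 3584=1869.07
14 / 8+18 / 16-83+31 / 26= -8209 / 104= -78.93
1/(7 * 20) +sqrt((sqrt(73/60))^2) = 1/140 +sqrt(1095)/30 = 1.11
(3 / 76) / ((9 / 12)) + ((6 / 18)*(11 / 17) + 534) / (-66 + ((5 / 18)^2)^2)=-17996011313 / 2237676493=-8.04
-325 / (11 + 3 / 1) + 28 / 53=-16833 / 742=-22.69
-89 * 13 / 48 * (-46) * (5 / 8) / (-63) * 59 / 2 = -7850245 / 24192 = -324.50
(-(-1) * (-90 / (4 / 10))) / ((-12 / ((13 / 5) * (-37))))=-7215 / 4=-1803.75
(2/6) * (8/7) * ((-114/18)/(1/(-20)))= 3040/63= 48.25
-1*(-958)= 958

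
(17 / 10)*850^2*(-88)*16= -1729376000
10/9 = 1.11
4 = 4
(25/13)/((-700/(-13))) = 1/28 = 0.04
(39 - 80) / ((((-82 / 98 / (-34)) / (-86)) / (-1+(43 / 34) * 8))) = 1306340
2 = 2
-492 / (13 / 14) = -6888 / 13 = -529.85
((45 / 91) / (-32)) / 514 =-45 / 1496768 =-0.00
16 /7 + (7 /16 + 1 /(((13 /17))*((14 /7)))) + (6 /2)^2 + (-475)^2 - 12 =328510549 /1456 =225625.38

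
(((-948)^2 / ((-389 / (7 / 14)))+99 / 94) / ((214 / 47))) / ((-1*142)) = 42200577 / 23641864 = 1.78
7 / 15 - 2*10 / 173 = 911 / 2595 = 0.35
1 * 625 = 625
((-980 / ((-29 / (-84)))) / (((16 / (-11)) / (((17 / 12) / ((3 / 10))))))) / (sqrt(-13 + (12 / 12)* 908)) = 320705* sqrt(895) / 31146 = 308.05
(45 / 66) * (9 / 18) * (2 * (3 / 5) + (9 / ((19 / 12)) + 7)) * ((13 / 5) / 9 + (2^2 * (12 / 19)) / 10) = 610697 / 238260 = 2.56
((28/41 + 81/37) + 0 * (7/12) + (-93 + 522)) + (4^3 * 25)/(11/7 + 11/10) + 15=296672235/283679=1045.80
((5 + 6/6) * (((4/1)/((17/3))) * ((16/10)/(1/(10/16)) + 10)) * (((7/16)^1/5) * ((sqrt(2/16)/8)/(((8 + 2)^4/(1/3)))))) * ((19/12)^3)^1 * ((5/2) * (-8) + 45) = 528143 * sqrt(2)/1253376000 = 0.00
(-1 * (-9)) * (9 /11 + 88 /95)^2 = 29909961 /1092025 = 27.39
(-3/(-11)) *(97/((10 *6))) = 97/220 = 0.44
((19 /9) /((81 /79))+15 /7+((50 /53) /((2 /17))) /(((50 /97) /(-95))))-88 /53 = -798035741 /540918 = -1475.34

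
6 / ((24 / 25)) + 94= 401 / 4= 100.25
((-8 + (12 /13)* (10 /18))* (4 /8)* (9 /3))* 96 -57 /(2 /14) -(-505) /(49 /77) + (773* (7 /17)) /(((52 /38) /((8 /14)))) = -851884 /1547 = -550.67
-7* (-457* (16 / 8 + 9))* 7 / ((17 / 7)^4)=591421523 / 83521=7081.11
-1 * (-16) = 16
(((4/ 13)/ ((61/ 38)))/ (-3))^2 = 0.00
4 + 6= 10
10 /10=1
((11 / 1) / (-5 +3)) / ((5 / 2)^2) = -22 / 25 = -0.88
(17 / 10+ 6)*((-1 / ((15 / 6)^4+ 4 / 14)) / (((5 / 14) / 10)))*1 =-120736 / 22035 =-5.48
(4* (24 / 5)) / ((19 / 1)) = 96 / 95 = 1.01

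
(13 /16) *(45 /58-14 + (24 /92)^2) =-5247515 /490912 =-10.69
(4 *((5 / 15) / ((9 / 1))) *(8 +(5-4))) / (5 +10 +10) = 4 / 75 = 0.05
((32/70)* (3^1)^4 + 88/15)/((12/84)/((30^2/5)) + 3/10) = 54048/379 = 142.61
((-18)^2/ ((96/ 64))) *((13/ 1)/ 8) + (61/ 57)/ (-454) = 9083117/ 25878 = 351.00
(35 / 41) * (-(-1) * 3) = 105 / 41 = 2.56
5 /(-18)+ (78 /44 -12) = -1040 /99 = -10.51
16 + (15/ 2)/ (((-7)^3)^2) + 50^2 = 592009783/ 235298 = 2516.00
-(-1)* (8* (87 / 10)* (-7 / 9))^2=659344 / 225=2930.42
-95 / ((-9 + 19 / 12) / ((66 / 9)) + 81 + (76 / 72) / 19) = -1.19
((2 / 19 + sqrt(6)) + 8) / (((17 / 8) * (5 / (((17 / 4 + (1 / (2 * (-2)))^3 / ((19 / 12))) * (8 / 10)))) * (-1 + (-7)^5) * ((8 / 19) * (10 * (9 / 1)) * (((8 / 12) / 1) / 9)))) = -0.00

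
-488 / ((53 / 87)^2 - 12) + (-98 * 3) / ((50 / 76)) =-891006468 / 2200475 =-404.92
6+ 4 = 10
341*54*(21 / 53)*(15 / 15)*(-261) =-1904285.55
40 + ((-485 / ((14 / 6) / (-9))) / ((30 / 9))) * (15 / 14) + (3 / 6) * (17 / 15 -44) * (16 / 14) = 616.81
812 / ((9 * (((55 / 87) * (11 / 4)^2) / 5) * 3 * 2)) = 188384 / 11979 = 15.73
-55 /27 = -2.04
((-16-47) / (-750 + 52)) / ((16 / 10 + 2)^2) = 175 / 25128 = 0.01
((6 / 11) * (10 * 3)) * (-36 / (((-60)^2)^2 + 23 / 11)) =-6480 / 142560023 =-0.00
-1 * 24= -24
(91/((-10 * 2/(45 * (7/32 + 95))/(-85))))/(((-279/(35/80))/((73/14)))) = -1720503785/126976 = -13549.83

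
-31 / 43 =-0.72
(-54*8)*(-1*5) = 2160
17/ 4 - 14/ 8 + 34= 36.50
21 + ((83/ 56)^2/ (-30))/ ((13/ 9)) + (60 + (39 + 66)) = 75807813/ 407680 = 185.95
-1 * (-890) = 890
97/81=1.20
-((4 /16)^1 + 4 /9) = -25 /36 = -0.69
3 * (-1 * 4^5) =-3072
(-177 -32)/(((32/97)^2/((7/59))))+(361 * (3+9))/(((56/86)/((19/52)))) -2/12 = 2202.79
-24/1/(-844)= 6/211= 0.03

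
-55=-55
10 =10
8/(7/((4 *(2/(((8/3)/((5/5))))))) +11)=3/5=0.60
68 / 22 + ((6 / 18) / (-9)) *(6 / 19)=5792 / 1881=3.08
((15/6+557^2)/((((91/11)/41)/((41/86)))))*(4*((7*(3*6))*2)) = 31773381156/43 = 738915840.84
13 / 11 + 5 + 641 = 7119 / 11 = 647.18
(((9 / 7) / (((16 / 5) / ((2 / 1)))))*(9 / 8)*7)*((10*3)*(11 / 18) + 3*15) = 12825 / 32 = 400.78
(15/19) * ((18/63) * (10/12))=25/133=0.19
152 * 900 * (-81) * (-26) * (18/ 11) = 5185814400/ 11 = 471437672.73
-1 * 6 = -6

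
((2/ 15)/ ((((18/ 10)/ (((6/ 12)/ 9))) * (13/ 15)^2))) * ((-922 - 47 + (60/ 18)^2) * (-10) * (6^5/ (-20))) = -3448400/ 169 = -20404.73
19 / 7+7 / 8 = 201 / 56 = 3.59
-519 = -519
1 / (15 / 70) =14 / 3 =4.67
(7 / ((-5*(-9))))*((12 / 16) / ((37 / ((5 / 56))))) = 1 / 3552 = 0.00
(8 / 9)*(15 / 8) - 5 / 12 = 5 / 4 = 1.25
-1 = -1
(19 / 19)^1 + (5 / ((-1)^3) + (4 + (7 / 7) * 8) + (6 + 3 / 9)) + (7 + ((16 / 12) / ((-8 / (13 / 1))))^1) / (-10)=277 / 20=13.85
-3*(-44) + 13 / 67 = 8857 / 67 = 132.19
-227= -227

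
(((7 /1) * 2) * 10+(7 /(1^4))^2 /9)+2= 1327 /9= 147.44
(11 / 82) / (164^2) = 11 / 2205472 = 0.00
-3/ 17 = -0.18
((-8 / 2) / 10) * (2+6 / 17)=-16 / 17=-0.94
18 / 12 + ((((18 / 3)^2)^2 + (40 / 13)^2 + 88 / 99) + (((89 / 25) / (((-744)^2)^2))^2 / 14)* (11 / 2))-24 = 356471381539741205239022238085139 / 277656751134208924393144320000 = 1283.86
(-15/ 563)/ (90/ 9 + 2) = -5/ 2252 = -0.00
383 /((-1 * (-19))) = 383 /19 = 20.16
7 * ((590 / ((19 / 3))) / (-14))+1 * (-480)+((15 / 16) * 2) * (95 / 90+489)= 357755 / 912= 392.28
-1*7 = -7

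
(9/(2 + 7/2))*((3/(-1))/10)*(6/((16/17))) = -1377/440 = -3.13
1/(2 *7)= 0.07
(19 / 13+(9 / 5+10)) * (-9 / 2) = -3879 / 65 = -59.68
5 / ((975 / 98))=98 / 195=0.50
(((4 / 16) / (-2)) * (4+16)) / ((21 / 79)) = -9.40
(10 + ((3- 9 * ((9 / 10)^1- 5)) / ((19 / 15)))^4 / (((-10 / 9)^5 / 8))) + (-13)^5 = -1004453194089 / 200000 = -5022265.97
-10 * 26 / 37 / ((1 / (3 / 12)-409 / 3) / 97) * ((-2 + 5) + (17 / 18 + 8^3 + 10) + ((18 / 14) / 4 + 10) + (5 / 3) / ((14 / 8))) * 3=853564595 / 102823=8301.30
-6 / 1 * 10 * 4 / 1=-240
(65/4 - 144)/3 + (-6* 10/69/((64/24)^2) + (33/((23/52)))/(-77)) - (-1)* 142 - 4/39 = 9867863/100464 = 98.22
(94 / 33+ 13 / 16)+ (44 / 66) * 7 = 4397 / 528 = 8.33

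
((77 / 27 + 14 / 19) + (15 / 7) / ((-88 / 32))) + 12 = 584989 / 39501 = 14.81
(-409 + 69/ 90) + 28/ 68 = -207989/ 510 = -407.82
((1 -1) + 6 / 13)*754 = 348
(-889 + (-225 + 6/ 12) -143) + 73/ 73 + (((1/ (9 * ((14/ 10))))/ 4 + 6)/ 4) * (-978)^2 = 40270019/ 28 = 1438214.96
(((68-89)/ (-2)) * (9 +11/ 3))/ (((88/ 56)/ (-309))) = -26152.64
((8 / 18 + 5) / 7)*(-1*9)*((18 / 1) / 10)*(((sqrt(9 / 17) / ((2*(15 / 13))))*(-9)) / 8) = 7371*sqrt(17) / 6800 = 4.47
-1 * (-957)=957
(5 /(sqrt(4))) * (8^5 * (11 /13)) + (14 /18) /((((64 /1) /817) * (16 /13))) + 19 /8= 8305972975 /119808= 69327.37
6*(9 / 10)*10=54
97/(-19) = -97/19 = -5.11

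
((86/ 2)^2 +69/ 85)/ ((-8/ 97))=-7625849/ 340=-22428.97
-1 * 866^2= -749956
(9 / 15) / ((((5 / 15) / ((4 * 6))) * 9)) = 24 / 5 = 4.80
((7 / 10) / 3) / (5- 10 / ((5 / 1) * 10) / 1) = 7 / 144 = 0.05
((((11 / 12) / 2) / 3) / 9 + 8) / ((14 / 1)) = 5195 / 9072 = 0.57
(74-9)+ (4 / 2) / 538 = 17486 / 269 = 65.00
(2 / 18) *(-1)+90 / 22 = 394 / 99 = 3.98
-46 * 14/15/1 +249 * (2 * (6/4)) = 10561/15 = 704.07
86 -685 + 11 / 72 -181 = -56149 / 72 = -779.85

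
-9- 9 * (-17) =144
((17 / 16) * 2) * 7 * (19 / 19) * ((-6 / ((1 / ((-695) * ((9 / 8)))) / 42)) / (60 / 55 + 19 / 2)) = 276733.41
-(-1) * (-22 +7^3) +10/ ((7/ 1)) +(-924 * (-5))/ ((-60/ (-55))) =31902/ 7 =4557.43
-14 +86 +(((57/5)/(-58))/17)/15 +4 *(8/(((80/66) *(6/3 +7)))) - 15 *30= -27736237/73950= -375.07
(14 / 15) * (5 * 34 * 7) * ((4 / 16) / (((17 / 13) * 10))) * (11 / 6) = 38.93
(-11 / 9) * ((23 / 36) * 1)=-253 / 324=-0.78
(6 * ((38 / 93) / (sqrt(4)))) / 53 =38 / 1643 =0.02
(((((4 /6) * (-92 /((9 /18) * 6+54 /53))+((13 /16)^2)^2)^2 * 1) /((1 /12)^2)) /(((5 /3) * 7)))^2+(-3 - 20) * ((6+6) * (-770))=3119836586908456962025420317247249 /411998533496848487389593600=7572445.85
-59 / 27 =-2.19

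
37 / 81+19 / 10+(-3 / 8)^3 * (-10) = 299027 / 103680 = 2.88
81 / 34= 2.38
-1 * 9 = -9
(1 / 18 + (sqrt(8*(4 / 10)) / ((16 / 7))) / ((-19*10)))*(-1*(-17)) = 17 / 18 - 119*sqrt(5) / 3800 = 0.87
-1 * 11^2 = -121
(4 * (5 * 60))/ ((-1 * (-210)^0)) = -1200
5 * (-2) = -10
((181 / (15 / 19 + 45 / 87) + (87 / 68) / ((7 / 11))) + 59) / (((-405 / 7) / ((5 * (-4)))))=17095369 / 247860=68.97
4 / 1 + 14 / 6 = 19 / 3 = 6.33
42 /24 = 7 /4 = 1.75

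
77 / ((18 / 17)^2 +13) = 289 / 53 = 5.45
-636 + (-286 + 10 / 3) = -2756 / 3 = -918.67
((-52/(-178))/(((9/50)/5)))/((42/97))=315250/16821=18.74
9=9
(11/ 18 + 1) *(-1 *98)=-1421/ 9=-157.89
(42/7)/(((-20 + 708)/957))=2871/344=8.35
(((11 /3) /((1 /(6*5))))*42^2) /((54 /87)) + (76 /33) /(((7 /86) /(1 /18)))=649940248 /2079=312621.57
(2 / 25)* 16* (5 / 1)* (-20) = -128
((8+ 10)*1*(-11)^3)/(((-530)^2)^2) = -11979/39452405000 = -0.00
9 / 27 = 1 / 3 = 0.33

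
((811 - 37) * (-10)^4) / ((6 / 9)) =11610000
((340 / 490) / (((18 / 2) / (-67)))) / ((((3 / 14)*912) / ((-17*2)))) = 19363 / 21546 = 0.90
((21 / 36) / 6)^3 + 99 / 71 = 36975905 / 26500608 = 1.40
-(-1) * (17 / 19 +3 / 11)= 244 / 209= 1.17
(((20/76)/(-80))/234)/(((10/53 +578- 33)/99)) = -583/228386080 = -0.00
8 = 8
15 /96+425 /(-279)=-12205 /8928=-1.37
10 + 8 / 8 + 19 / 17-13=-15 / 17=-0.88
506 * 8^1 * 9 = 36432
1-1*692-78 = -769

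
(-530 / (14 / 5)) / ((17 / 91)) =-17225 / 17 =-1013.24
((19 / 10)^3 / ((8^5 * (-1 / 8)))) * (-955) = 1310069 / 819200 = 1.60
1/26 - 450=-11699/26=-449.96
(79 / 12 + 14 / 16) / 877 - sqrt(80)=179 / 21048 - 4 * sqrt(5)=-8.94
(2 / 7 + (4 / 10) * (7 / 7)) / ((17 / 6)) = 144 / 595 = 0.24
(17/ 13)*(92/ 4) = 391/ 13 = 30.08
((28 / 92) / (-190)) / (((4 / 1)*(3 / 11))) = -77 / 52440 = -0.00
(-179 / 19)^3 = -5735339 / 6859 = -836.18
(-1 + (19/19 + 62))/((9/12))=248/3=82.67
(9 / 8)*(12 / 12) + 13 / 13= 17 / 8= 2.12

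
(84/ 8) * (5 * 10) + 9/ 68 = 35709/ 68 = 525.13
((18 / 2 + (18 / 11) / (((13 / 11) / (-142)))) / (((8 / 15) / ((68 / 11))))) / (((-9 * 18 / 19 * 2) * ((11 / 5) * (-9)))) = -6.44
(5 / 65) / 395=1 / 5135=0.00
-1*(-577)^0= -1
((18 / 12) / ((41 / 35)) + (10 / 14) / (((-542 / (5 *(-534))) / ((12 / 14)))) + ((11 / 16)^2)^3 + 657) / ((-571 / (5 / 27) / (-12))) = 30206799398609035 / 11735125809168384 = 2.57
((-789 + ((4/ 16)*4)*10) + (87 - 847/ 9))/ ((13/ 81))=-63675/ 13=-4898.08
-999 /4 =-249.75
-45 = -45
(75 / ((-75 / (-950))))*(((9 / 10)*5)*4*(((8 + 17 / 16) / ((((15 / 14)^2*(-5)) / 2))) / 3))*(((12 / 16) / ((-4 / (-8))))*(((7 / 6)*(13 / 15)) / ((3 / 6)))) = -2456909 / 45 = -54597.98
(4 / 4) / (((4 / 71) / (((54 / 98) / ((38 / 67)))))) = 128439 / 7448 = 17.24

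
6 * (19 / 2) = 57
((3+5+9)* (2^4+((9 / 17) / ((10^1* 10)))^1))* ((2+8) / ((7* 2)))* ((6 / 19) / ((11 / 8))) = 46644 / 1045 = 44.64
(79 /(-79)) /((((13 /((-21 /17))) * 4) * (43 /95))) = 1995 /38012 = 0.05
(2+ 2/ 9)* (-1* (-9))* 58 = 1160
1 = 1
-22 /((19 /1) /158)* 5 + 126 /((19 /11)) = -15994 /19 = -841.79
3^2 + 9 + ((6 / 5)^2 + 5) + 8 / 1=32.44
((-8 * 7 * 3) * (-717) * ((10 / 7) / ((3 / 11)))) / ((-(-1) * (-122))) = -315480 / 61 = -5171.80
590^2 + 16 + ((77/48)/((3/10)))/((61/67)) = 1528951267/4392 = 348121.87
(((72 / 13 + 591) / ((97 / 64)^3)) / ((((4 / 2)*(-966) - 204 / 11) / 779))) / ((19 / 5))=-95505203200 / 5303542803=-18.01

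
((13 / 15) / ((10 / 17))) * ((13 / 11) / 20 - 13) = -209729 / 11000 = -19.07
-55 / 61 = -0.90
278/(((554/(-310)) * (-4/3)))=64635/554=116.67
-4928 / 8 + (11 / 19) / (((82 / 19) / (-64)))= -25608 / 41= -624.59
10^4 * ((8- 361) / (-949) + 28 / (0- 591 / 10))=-570970000 / 560859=-1018.03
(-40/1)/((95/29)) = -232/19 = -12.21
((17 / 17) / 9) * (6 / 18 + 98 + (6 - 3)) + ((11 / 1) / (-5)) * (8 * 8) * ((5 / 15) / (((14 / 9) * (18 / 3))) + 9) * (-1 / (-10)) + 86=-141578 / 4725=-29.96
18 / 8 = 9 / 4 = 2.25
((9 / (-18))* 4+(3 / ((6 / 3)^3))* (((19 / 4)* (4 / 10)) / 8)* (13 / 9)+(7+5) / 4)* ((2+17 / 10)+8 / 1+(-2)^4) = 600259 / 19200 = 31.26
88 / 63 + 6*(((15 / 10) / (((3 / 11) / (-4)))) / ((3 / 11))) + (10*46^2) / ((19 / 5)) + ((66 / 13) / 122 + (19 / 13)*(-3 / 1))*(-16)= 4893524620 / 949221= 5155.31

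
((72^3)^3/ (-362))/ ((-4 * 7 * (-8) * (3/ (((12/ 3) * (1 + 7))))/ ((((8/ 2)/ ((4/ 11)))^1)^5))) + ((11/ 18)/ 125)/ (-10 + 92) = -257514100161641346760690063/ 233761500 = -1101610402746565823.55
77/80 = 0.96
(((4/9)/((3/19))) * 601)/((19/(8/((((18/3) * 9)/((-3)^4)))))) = 9616/9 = 1068.44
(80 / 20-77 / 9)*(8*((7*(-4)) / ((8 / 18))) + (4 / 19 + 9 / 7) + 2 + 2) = 2718341 / 1197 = 2270.96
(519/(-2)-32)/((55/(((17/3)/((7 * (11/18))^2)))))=-48654/29645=-1.64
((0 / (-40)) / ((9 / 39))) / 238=0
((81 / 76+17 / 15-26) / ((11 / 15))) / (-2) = 27133 / 1672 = 16.23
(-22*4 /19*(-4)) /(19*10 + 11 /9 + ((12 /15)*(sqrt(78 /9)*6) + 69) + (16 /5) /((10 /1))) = 105519600 /1479594809- 648000*sqrt(78) /1479594809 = 0.07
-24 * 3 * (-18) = 1296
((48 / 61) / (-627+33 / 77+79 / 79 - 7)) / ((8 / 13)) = -91 / 45018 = -0.00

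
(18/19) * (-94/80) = -423/380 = -1.11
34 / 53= 0.64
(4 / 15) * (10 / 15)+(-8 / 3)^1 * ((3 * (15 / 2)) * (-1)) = 2708 / 45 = 60.18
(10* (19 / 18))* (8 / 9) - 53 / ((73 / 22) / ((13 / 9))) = -80942 / 5913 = -13.69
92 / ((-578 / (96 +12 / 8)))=-4485 / 289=-15.52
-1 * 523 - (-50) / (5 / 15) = -373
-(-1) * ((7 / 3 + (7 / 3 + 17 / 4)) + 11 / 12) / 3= 59 / 18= 3.28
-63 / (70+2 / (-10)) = -315 / 349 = -0.90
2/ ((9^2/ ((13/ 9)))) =26/ 729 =0.04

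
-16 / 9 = -1.78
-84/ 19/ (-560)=3/ 380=0.01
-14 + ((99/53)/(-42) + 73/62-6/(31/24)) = -201408/11501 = -17.51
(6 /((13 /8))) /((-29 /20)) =-960 /377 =-2.55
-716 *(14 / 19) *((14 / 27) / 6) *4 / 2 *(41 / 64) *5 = -1798055 / 6156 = -292.08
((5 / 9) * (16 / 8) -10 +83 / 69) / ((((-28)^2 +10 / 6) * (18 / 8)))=-6364 / 1463697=-0.00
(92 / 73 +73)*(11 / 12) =19877 / 292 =68.07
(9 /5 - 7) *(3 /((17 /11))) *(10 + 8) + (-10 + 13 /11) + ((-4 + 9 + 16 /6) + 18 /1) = -462392 /2805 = -164.85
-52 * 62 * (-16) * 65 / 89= 3352960 / 89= 37673.71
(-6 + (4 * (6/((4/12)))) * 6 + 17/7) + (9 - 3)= 3041/7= 434.43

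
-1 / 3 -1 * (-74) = 221 / 3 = 73.67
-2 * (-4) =8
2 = 2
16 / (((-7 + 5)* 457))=-8 / 457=-0.02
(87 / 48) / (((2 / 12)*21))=29 / 56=0.52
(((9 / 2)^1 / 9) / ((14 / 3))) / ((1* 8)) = 3 / 224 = 0.01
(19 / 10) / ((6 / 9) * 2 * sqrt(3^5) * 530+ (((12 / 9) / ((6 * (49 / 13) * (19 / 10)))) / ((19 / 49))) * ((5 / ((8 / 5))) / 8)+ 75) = -77048683416 / 65582009709382435+ 32655031317504 * sqrt(3) / 327910048546912175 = 0.00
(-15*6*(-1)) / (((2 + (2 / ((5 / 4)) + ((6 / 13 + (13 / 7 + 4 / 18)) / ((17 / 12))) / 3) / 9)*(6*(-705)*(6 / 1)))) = -208845 / 132170956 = -0.00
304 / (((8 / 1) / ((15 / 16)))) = 285 / 8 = 35.62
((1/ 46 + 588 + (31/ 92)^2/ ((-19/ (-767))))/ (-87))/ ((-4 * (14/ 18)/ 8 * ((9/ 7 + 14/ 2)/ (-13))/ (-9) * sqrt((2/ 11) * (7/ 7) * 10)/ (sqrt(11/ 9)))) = 122651603217 * sqrt(5)/ 1352462560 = 202.78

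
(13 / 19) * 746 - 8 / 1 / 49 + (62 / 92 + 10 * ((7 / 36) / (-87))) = 8566099804 / 16766379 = 510.91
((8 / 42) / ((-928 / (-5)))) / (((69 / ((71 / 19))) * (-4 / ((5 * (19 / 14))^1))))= -0.00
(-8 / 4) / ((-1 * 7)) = 2 / 7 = 0.29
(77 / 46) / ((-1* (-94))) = 0.02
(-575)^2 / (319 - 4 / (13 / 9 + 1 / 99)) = 11500 / 11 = 1045.45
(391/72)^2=152881/5184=29.49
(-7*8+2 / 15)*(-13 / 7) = 10894 / 105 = 103.75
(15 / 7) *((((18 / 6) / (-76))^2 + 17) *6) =4419045 / 20216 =218.59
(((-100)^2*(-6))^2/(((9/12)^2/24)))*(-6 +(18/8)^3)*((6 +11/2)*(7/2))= 33327000000000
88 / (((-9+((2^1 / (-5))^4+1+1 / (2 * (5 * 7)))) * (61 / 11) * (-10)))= 847000 / 4248711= 0.20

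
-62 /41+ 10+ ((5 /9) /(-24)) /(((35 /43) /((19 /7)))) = 3649735 /433944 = 8.41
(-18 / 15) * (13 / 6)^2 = -169 / 30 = -5.63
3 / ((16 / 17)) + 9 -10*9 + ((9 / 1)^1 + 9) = -957 / 16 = -59.81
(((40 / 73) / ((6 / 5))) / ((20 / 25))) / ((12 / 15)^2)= 0.89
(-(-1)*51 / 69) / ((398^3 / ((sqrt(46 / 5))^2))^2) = 391 / 24841536239520400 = 0.00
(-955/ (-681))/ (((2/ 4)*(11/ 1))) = 1910/ 7491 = 0.25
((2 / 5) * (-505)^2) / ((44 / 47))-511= 2385993 / 22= 108454.23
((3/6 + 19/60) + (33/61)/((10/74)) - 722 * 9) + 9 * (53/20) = -5919437/915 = -6469.33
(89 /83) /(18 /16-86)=-712 /56357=-0.01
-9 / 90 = -1 / 10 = -0.10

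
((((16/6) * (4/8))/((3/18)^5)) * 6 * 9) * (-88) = -49268736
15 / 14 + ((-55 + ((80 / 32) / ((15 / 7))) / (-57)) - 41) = -113654 / 1197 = -94.95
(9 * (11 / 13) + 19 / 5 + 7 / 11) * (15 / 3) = 8617 / 143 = 60.26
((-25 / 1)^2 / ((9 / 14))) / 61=8750 / 549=15.94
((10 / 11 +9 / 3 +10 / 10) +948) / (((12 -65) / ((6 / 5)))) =-62892 / 2915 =-21.58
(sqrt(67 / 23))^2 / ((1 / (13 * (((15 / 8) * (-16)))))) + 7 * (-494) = -105664 / 23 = -4594.09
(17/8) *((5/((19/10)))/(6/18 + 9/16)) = 5100/817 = 6.24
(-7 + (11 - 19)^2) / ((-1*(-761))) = 57 / 761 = 0.07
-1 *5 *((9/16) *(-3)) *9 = 1215/16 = 75.94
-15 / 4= -3.75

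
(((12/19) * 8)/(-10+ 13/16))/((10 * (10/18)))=-0.10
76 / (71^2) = 76 / 5041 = 0.02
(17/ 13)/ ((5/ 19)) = 323/ 65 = 4.97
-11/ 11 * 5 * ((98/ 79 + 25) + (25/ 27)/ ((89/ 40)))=-133.28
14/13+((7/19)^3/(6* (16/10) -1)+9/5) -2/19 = 53246704/19170905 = 2.78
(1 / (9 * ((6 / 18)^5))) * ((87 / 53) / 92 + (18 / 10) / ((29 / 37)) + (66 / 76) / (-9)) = 804436209 / 13433380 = 59.88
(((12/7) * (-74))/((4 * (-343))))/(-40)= -111/48020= -0.00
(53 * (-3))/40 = -159/40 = -3.98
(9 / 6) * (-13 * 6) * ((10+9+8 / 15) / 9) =-3809 / 15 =-253.93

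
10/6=1.67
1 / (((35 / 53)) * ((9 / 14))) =106 / 45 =2.36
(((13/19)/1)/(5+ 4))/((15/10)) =26/513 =0.05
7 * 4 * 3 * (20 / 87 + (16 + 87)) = 251468 / 29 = 8671.31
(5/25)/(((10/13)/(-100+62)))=-247/25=-9.88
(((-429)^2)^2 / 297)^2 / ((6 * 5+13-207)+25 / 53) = -76591186786750493 / 963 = -79533942665369.15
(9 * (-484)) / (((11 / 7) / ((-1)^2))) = -2772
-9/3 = -3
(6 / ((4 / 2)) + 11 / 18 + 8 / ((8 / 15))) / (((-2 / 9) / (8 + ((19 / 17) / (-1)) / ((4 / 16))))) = -5025 / 17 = -295.59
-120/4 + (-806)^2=649606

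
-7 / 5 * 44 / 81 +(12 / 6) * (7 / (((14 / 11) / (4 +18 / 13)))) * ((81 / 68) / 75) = 0.18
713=713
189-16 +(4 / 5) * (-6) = 841 / 5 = 168.20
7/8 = 0.88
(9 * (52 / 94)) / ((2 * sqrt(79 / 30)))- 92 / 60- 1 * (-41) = 117 * sqrt(2370) / 3713+592 / 15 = 41.00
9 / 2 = 4.50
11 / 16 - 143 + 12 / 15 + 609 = 37399 / 80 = 467.49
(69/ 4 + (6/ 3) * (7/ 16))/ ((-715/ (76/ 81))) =-551/ 23166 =-0.02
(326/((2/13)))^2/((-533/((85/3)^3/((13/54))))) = -32633374250/41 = -795935957.32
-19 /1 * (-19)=361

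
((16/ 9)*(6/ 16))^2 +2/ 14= 37/ 63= 0.59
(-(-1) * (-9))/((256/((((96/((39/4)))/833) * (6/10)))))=-27/108290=-0.00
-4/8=-1/2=-0.50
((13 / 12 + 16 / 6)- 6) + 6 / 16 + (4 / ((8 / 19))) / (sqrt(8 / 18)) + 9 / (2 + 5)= 765 / 56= 13.66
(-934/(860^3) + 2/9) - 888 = -2541043724203/2862252000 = -887.78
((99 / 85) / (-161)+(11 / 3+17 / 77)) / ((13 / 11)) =1752323 / 533715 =3.28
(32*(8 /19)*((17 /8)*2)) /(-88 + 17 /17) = -1088 /1653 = -0.66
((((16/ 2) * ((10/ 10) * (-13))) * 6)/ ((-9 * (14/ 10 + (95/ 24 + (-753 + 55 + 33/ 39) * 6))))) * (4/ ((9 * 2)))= -216320/ 58653009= -0.00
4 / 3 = 1.33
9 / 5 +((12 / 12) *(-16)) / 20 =1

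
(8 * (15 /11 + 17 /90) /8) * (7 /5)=10759 /4950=2.17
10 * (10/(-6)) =-50/3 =-16.67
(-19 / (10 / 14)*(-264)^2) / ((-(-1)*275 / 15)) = -2528064 / 25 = -101122.56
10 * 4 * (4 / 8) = 20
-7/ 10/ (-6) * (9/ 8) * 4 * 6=63/ 20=3.15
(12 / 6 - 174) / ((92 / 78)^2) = -65403 / 529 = -123.64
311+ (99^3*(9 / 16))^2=76259892181097 / 256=297890203832.41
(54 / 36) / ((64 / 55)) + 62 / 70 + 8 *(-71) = -565.83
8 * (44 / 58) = 176 / 29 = 6.07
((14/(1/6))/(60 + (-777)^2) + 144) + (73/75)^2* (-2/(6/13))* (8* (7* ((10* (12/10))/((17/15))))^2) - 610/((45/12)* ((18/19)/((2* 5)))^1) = -181990.48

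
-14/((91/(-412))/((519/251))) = 427656/3263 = 131.06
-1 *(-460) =460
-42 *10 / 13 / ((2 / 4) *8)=-105 / 13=-8.08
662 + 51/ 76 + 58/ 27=1364209/ 2052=664.82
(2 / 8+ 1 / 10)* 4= 7 / 5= 1.40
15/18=5/6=0.83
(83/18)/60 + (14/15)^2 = 5119/5400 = 0.95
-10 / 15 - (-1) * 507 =1519 / 3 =506.33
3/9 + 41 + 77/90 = 3797/90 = 42.19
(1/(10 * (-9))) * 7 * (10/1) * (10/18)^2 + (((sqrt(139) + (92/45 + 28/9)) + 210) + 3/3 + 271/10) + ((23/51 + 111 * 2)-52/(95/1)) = sqrt(139) + 1094731087/2354670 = 476.71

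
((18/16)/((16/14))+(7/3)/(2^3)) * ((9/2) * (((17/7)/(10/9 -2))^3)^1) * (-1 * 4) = 468.43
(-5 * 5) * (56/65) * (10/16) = -175/13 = -13.46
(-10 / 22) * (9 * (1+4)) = -225 / 11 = -20.45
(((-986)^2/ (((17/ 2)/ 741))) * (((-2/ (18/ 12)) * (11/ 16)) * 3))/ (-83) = 2808068.60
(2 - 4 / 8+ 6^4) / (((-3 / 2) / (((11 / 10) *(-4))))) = 3806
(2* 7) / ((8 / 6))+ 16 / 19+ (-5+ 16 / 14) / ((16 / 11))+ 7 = 33389 / 2128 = 15.69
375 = 375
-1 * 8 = -8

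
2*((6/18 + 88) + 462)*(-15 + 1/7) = -343408/21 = -16352.76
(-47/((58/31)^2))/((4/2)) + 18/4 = -14891/6728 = -2.21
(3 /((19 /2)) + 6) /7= 120 /133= 0.90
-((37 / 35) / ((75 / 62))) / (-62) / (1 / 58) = 2146 / 2625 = 0.82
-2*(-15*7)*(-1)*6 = -1260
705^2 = 497025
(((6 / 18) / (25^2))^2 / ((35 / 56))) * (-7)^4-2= -35137042 / 17578125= -2.00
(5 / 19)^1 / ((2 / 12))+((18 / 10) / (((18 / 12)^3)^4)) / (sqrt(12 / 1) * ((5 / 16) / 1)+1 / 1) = 32768 * sqrt(3) / 649539+92450114 / 61706205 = 1.59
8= 8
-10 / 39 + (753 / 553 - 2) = -19297 / 21567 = -0.89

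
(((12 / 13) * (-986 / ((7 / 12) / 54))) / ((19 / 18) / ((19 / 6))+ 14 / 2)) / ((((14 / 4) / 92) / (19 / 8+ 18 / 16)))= -1058064768 / 1001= -1057007.76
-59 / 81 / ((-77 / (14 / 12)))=59 / 5346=0.01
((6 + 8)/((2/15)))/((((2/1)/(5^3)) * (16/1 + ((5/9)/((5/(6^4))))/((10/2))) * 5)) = 1875/64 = 29.30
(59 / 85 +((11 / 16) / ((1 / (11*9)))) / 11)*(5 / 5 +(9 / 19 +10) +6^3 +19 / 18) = 731471363 / 465120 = 1572.65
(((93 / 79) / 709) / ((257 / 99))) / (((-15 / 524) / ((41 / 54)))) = -3663022 / 215922405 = -0.02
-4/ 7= -0.57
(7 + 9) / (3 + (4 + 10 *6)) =0.24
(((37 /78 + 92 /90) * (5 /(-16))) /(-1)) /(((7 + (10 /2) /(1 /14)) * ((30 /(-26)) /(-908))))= 4.78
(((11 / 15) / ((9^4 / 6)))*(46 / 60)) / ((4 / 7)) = 0.00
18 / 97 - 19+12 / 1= -661 / 97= -6.81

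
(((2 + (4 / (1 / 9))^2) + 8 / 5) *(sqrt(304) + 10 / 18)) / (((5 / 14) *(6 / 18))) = 30324 / 5 + 1091664 *sqrt(19) / 25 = 196402.92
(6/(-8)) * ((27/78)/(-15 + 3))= 9/416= 0.02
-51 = -51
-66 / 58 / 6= -11 / 58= -0.19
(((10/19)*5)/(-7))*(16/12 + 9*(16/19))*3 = -25400/2527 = -10.05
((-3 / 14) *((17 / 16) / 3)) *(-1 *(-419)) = -31.80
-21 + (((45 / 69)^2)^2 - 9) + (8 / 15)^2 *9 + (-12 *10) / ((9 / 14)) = -4489889903 / 20988075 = -213.93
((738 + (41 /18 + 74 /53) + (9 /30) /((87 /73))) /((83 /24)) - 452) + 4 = -446754776 /1913565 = -233.47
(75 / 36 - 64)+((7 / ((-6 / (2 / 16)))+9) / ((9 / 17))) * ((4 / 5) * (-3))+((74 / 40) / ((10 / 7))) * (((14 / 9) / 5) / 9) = -4131437 / 40500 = -102.01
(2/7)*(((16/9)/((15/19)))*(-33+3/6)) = -3952/189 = -20.91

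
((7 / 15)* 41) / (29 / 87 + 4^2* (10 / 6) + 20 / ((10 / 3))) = 287 / 495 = 0.58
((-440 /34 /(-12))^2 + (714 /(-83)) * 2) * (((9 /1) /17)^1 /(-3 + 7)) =-3463153 /1631116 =-2.12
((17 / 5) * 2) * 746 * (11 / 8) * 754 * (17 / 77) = 40639469 / 35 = 1161127.69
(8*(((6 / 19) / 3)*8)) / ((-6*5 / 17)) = -3.82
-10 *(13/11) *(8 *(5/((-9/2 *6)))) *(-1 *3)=-52.53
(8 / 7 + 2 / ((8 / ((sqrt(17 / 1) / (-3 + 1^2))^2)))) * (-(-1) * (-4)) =-247 / 28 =-8.82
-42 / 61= -0.69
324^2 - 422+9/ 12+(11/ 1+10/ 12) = 1254799/ 12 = 104566.58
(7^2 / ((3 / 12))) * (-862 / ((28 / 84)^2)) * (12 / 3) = -6082272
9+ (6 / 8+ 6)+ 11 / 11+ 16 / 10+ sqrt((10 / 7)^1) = sqrt(70) / 7+ 367 / 20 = 19.55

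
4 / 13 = 0.31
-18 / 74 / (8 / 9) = -81 / 296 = -0.27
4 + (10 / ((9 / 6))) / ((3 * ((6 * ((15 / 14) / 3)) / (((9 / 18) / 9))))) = 986 / 243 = 4.06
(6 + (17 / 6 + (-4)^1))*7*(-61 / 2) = -12383 / 12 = -1031.92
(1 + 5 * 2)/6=11/6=1.83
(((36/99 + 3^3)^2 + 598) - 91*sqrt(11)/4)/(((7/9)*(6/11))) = 488877/154 - 429*sqrt(11)/8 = 2996.67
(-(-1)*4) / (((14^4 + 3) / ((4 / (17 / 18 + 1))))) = 288 / 1344665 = 0.00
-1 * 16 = -16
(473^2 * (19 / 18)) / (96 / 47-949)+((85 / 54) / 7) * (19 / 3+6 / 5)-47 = -7436702975 / 25235469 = -294.69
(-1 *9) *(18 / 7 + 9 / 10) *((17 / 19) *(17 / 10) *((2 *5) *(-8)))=2528172 / 665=3801.76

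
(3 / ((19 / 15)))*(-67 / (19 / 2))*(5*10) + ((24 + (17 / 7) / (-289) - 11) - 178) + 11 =-42494547 / 42959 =-989.19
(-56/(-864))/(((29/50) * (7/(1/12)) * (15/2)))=5/28188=0.00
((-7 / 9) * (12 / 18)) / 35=-2 / 135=-0.01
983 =983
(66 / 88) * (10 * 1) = 15 / 2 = 7.50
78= 78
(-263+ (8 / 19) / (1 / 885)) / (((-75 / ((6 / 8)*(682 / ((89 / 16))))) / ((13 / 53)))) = -32.97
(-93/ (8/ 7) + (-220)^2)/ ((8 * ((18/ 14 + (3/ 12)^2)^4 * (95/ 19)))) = 950378648576/ 2599428005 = 365.61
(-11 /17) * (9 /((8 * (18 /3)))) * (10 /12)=-0.10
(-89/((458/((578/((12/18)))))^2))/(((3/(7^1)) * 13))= -156100749/2726932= -57.24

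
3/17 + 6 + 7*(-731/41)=-82684/697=-118.63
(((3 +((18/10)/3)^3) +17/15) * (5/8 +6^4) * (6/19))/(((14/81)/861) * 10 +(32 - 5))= 168557650569/2555699500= 65.95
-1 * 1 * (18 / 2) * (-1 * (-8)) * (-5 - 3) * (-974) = -561024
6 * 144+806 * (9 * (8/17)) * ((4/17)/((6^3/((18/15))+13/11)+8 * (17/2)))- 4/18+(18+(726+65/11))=1616.91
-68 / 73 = -0.93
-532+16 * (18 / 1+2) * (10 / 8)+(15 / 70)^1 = -1845 / 14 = -131.79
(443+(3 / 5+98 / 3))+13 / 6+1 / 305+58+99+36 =1228729 / 1830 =671.44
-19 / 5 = -3.80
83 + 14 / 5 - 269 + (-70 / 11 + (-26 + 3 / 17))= -201387 / 935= -215.39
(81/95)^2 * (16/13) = 104976/117325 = 0.89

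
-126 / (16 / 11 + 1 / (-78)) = -108108 / 1237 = -87.40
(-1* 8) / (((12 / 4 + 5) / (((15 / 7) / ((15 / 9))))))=-9 / 7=-1.29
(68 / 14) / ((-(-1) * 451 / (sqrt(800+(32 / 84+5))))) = 34 * sqrt(355173) / 66297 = 0.31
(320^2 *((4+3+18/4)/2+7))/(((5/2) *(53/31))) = 16189440/53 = 305461.13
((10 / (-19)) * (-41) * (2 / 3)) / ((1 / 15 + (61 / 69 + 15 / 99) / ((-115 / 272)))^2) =2082436801500 / 821802605851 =2.53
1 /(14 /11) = 11 /14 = 0.79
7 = 7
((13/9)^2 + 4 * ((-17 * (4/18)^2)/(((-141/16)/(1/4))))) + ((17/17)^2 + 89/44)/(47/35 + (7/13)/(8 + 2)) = 1387870969/319354002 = 4.35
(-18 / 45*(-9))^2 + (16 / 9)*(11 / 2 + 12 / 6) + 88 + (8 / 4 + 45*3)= 18847 / 75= 251.29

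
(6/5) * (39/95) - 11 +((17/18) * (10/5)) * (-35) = -327544/4275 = -76.62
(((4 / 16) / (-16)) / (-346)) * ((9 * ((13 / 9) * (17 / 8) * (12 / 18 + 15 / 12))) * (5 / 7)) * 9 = 76245 / 4960256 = 0.02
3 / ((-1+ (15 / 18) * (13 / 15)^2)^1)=-810 / 101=-8.02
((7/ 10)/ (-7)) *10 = -1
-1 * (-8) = 8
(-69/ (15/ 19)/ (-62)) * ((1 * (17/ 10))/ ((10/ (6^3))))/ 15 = 66861/ 19375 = 3.45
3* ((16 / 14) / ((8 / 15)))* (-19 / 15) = -57 / 7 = -8.14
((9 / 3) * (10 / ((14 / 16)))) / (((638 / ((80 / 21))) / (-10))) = -32000 / 15631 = -2.05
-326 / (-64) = 163 / 32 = 5.09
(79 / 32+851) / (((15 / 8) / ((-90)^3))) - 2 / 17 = -5641087052 / 17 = -331828650.12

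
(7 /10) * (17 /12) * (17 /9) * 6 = 2023 /180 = 11.24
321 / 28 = 11.46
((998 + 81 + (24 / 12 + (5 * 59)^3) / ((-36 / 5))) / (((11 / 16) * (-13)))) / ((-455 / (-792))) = 586619616 / 845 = 694224.40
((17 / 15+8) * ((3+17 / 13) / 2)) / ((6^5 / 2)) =959 / 189540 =0.01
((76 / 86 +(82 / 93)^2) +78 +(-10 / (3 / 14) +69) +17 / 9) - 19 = 10522907 / 123969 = 84.88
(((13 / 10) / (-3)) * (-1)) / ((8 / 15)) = 13 / 16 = 0.81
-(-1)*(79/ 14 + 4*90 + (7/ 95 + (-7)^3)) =30213/ 1330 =22.72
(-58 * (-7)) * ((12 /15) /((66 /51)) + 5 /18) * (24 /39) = 1440488 /6435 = 223.85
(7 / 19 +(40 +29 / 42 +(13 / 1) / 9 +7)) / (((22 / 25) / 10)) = 14813875 / 26334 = 562.54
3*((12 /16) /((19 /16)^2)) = 576 /361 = 1.60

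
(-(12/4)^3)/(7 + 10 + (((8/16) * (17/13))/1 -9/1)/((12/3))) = -936/517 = -1.81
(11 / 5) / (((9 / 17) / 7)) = 1309 / 45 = 29.09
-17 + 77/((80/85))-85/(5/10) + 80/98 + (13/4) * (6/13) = -102.87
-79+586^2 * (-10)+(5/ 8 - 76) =-27472915/ 8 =-3434114.38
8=8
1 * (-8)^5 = -32768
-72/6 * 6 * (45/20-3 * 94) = 20142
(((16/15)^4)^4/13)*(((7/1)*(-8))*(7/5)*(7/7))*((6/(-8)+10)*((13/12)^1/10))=-8360986751408854269952/492630626678466796875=-16.97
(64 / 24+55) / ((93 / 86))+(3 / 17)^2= 4302253 / 80631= 53.36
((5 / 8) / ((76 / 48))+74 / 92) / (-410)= -0.00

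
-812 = -812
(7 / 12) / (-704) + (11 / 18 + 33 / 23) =1192093 / 582912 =2.05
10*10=100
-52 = -52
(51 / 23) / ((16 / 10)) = 255 / 184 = 1.39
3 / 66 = 1 / 22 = 0.05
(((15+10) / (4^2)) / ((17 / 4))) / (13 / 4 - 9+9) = 25 / 221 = 0.11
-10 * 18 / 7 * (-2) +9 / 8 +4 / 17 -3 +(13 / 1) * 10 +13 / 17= 10111 / 56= 180.55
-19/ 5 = -3.80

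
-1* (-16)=16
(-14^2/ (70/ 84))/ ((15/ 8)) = -125.44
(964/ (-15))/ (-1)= 964/ 15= 64.27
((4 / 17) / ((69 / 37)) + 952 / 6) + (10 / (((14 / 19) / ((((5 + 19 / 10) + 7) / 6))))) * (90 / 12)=8640083 / 21896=394.60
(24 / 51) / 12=2 / 51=0.04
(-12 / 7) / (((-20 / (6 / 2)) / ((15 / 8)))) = 27 / 56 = 0.48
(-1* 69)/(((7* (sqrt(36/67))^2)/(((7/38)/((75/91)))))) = -140231/34200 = -4.10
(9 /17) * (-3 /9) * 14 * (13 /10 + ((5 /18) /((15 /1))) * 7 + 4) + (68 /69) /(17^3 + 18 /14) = -405958651 /30263400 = -13.41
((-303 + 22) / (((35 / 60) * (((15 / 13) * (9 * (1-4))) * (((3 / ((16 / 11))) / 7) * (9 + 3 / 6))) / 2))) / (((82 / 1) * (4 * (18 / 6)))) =116896 / 10411335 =0.01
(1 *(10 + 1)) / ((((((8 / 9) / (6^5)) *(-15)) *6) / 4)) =-21384 / 5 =-4276.80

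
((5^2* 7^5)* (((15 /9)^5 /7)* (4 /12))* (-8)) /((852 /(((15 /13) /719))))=-1875781250 /483791373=-3.88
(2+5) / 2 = 7 / 2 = 3.50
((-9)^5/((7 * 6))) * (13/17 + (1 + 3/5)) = -3956283/1190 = -3324.61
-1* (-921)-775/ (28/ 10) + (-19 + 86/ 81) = 710197/ 1134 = 626.28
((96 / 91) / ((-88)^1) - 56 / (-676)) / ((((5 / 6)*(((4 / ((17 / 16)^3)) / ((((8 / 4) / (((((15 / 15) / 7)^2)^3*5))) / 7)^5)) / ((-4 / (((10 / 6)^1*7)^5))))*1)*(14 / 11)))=-2688685085519886923311653 / 528125000000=-5091001345363.10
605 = 605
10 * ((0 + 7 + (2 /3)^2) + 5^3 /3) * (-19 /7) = -83980 /63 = -1333.02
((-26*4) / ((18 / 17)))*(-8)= 785.78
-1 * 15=-15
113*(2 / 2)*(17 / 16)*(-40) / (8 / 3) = -28815 / 16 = -1800.94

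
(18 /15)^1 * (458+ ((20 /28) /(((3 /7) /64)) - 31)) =3202 /5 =640.40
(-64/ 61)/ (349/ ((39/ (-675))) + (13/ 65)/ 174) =723840/ 4167320957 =0.00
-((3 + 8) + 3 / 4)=-47 / 4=-11.75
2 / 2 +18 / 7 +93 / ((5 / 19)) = 356.97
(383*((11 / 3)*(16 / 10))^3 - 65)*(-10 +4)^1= -521568802 / 1125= -463616.71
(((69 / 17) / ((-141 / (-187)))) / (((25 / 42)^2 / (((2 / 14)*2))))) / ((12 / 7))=74382 / 29375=2.53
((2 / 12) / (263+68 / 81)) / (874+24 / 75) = 225 / 311418212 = 0.00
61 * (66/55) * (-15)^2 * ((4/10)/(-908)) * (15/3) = -8235/227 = -36.28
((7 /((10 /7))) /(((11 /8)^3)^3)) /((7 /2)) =939524096 /11789738455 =0.08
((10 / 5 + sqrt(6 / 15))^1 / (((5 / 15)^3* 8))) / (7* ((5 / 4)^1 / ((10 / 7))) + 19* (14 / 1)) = 0.03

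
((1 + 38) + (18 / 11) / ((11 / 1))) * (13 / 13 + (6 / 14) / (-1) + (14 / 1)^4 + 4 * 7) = 1274783544 / 847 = 1505057.31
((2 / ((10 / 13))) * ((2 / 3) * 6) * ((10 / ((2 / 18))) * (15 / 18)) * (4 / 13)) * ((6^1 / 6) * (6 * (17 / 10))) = 2448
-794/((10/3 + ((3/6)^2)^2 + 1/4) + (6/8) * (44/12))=-38112/307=-124.14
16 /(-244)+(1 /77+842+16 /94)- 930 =-19400825 /220759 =-87.88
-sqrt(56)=-2*sqrt(14)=-7.48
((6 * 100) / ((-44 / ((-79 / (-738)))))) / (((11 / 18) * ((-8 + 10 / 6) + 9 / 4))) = 142200 / 243089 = 0.58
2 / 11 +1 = 13 / 11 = 1.18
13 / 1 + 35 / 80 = 215 / 16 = 13.44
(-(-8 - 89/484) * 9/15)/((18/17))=67337/14520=4.64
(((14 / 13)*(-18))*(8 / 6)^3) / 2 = -896 / 39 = -22.97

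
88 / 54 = 44 / 27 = 1.63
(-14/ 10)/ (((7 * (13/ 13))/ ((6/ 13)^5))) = -7776/ 1856465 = -0.00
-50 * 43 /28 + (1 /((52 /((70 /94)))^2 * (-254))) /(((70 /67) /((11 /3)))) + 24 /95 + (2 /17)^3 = -2276123183034047419 /29741014559081280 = -76.53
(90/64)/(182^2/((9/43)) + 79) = 405/45601376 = 0.00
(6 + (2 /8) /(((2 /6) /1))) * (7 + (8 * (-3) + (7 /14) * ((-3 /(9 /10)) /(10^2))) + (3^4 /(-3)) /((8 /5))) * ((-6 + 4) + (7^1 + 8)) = -475839 /160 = -2973.99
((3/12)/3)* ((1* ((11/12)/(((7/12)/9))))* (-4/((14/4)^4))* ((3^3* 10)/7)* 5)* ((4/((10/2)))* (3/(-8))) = 213840/117649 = 1.82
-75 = -75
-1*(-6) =6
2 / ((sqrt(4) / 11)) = 11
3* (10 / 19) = 30 / 19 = 1.58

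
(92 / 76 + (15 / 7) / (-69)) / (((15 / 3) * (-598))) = -0.00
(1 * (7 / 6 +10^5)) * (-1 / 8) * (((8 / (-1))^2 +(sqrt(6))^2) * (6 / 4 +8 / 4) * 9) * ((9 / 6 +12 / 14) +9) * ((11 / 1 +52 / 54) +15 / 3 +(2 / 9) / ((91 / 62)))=-3343014001375 / 624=-5357394232.97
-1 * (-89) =89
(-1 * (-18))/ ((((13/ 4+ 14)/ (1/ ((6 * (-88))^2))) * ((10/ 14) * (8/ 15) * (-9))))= -0.00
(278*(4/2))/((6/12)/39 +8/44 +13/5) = 198.95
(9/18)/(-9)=-1/18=-0.06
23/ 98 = 0.23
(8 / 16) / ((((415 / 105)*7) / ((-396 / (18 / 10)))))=-330 / 83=-3.98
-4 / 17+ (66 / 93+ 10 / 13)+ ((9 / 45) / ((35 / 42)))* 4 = 377424 / 171275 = 2.20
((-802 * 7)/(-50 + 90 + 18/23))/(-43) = 9223/2881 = 3.20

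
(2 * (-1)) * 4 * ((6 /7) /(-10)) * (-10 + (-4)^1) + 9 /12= -177 /20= -8.85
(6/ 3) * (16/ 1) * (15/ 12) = 40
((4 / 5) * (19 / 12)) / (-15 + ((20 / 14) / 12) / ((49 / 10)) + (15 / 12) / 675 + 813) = 234612 / 147810403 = 0.00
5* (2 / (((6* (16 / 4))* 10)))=1 / 24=0.04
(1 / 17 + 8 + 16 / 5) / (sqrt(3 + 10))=957* sqrt(13) / 1105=3.12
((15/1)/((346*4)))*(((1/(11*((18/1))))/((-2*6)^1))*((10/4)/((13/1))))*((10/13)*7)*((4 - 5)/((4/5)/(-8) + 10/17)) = 74375/7687693728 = 0.00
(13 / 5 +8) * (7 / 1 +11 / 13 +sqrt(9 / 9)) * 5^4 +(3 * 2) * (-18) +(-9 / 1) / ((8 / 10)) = 3041299 / 52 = 58486.52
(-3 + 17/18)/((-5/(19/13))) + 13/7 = 20131/8190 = 2.46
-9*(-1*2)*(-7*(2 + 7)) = -1134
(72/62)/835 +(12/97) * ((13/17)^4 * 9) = 0.38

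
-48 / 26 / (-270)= 4 / 585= 0.01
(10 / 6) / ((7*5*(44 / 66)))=1 / 14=0.07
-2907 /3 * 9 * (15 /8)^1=-130815 /8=-16351.88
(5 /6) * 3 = 5 /2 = 2.50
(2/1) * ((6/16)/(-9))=-1/12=-0.08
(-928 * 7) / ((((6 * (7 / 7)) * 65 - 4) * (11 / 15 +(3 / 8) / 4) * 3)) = -519680 / 76621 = -6.78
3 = 3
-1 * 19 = -19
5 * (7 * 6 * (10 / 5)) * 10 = 4200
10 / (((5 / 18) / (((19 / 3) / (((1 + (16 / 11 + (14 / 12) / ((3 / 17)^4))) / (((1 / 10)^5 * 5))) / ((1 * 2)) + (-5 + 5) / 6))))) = 152361 / 8055298750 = 0.00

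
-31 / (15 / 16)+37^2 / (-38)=-39383 / 570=-69.09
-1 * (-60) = 60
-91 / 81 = -1.12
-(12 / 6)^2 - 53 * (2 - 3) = 49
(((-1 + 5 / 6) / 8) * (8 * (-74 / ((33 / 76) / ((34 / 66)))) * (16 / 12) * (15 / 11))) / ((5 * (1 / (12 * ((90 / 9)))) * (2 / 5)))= 19121600 / 11979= 1596.26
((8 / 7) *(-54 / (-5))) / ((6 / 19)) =39.09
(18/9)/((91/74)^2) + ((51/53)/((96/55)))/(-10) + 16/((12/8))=1005654775/84267456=11.93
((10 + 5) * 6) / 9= 10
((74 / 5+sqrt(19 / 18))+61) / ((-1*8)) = -379 / 40 - sqrt(38) / 48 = -9.60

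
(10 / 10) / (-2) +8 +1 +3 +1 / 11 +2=299 / 22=13.59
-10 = -10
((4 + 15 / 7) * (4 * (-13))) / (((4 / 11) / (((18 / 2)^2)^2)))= -40343589 / 7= -5763369.86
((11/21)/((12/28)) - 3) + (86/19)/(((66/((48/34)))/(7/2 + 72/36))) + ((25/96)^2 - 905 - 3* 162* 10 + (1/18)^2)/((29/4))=-154689582037/194234112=-796.41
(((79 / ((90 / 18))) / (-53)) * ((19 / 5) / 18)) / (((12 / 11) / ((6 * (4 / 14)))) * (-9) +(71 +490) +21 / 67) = -1106237 / 9765787950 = -0.00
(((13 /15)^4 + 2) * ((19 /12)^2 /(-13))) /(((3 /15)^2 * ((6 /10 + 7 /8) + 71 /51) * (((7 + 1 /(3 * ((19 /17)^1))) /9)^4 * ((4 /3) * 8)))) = -0.93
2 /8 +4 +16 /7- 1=155 /28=5.54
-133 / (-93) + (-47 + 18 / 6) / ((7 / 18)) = -72725 / 651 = -111.71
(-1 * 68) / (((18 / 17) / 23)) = -13294 / 9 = -1477.11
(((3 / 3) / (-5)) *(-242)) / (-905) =-242 / 4525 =-0.05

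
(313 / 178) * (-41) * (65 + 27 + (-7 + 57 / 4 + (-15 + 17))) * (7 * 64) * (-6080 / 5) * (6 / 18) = 117973255680 / 89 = 1325542198.65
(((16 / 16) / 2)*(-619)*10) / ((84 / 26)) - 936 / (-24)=-38597 / 42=-918.98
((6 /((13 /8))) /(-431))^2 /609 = 0.00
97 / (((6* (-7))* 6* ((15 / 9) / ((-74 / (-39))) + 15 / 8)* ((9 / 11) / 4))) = -315832 / 462105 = -0.68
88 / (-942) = -44 / 471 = -0.09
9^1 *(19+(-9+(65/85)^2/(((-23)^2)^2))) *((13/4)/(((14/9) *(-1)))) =-851603913927/4528946744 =-188.04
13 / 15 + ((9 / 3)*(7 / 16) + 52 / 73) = 50659 / 17520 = 2.89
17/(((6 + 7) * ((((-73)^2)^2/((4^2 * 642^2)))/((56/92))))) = 1569520512/8491074059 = 0.18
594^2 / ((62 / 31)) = 176418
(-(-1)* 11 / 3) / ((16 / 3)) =11 / 16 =0.69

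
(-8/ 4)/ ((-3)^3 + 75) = -1/ 24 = -0.04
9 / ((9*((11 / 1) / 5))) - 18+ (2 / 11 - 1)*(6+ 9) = -328 / 11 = -29.82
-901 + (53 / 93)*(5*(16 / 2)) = -81673 / 93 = -878.20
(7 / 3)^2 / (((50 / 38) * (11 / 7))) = 2.63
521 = 521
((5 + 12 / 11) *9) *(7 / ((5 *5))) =4221 / 275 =15.35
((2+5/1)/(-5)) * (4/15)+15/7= 929/525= 1.77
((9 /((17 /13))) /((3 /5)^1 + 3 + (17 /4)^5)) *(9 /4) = 0.01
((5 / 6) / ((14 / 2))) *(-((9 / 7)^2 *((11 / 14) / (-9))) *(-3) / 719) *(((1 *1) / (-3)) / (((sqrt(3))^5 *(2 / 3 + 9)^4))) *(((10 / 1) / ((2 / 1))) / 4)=2475 *sqrt(3) / 19535882058224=0.00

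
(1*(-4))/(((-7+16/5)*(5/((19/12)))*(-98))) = -1/294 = -0.00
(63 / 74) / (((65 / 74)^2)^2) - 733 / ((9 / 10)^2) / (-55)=284436601292 / 15904906875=17.88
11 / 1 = 11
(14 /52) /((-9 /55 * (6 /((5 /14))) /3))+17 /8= 1.83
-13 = -13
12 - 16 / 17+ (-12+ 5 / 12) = -107 / 204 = -0.52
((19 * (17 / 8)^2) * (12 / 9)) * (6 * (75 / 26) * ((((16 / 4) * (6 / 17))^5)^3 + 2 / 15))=349471.98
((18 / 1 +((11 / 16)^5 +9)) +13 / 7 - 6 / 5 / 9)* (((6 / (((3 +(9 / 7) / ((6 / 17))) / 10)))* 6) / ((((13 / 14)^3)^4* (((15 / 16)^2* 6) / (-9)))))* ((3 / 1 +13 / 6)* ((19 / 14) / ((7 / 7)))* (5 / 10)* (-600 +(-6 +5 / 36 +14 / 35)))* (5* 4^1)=13017815037099188889336281 / 47178622373024025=275926137.35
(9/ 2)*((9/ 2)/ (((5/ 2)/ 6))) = 243/ 5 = 48.60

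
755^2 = 570025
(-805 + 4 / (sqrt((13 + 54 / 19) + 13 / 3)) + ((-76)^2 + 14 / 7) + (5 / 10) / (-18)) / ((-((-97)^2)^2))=-179027 / 3187054116- 2 * sqrt(2622) / 10180867315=-0.00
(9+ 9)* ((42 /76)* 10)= 1890 /19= 99.47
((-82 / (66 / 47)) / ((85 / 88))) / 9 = -15416 / 2295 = -6.72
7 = 7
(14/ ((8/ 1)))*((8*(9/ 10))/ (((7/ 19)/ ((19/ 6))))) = 1083/ 10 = 108.30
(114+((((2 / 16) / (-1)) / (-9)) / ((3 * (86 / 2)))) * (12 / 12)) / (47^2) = 1058833 / 20517192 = 0.05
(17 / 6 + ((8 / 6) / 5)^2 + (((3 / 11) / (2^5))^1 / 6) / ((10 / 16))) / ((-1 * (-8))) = 57553 / 158400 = 0.36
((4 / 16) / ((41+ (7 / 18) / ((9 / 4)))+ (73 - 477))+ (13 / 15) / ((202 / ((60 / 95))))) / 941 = 2279261 / 1061400780620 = 0.00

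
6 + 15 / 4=9.75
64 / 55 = 1.16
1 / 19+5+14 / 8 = 517 / 76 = 6.80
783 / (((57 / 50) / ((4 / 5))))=10440 / 19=549.47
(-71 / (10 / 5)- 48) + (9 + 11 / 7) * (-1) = -1317 / 14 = -94.07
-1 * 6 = -6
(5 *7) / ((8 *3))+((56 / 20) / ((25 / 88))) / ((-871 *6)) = 3805697 / 2613000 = 1.46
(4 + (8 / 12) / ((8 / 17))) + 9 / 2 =9.92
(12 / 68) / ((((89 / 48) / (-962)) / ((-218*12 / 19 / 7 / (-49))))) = -362389248 / 9860221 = -36.75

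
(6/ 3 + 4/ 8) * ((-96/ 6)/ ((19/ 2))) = -80/ 19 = -4.21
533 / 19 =28.05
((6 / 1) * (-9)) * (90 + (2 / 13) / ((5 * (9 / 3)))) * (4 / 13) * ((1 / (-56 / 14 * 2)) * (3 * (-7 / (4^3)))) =-207333 / 3380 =-61.34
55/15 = 11/3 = 3.67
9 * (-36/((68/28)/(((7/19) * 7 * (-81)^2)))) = -2257390.25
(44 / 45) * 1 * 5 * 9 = 44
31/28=1.11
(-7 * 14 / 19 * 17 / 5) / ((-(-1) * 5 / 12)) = -19992 / 475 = -42.09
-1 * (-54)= 54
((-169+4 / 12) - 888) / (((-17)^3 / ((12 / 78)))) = 6340 / 191607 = 0.03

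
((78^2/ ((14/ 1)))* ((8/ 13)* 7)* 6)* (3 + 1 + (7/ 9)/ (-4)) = 42744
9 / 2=4.50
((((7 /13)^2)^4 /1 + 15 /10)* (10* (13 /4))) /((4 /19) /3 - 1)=-700735703025 /13302685604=-52.68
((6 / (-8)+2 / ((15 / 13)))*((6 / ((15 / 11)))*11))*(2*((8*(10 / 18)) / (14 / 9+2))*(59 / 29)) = 421201 / 1740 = 242.07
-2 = -2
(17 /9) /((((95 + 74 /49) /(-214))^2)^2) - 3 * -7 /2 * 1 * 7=1072735793034790507 /9002222880488658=119.16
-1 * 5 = -5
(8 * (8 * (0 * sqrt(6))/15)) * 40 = 0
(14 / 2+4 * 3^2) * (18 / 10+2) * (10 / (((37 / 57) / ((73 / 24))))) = 1133179 / 148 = 7656.61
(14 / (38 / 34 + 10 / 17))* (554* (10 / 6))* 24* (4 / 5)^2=16877056 / 145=116393.49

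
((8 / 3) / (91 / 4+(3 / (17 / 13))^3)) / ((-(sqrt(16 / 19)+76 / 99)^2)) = -0.03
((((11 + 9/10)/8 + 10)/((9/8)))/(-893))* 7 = -6433/80370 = -0.08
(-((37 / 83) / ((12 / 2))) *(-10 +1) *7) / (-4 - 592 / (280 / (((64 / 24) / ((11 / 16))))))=-897435 / 2339272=-0.38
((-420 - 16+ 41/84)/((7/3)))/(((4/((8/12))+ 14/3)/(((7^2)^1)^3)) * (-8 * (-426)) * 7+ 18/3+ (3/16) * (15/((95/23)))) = -21.10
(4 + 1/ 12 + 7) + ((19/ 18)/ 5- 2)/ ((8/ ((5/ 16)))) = 25375/ 2304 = 11.01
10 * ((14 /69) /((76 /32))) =1120 /1311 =0.85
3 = 3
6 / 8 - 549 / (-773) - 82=-249029 / 3092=-80.54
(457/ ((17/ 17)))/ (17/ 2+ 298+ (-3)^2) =914/ 631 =1.45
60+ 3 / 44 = 2643 / 44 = 60.07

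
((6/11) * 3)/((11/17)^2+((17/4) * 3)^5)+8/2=4387351870340/1096836635873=4.00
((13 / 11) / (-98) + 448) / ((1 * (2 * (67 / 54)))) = 13039137 / 72226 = 180.53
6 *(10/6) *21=210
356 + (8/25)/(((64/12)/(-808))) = 7688/25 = 307.52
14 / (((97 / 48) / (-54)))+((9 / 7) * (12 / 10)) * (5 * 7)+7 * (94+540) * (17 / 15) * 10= 49977.23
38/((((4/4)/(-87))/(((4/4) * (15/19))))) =-2610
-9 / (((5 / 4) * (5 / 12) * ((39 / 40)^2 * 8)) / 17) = -6528 / 169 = -38.63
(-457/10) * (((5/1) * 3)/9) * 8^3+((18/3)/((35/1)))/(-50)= -38997.34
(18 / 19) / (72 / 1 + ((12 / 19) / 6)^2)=171 / 12998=0.01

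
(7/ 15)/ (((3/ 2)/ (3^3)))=42/ 5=8.40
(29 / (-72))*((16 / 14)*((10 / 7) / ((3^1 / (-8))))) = 2320 / 1323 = 1.75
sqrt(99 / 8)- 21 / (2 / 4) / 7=-6 + 3 * sqrt(22) / 4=-2.48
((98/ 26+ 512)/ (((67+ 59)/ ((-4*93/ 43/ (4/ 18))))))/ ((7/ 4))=-2494260/ 27391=-91.06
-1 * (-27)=27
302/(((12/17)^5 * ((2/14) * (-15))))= -1500788849/1866240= -804.18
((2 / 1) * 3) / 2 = 3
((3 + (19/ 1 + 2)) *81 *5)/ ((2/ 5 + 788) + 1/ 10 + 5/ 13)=28080/ 2279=12.32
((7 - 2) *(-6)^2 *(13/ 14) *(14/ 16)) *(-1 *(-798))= 233415/ 2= 116707.50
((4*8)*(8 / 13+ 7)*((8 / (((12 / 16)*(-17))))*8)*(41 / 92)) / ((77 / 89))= -22419456 / 35581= -630.10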